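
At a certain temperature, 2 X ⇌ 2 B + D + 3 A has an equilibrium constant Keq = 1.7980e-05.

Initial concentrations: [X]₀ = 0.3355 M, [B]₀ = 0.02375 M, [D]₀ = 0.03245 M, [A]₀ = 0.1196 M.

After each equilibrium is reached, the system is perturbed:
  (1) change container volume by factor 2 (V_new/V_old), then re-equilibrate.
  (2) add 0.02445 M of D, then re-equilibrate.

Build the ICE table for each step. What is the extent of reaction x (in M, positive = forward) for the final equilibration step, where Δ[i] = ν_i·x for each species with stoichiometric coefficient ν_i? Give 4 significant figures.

Q₀ = 2.7820e-07 vs Keq = 1.7980e-05 ⇒ Q<K, forward
Step 1:
                   X          B          D          A
  I           0.3355    0.02375    0.03245     0.1196
  C         -0.04336    0.04336    0.02168    0.06504
  E           0.2921    0.06711    0.05413     0.1846
  solve Keq expr → x = 0.02168; check Q = 1.7980e-05
Then change container volume by factor 2 (V_new/V_old).
Step 2:
                   X          B          D          A
  I           0.1461    0.03355    0.02706    0.09232
  C          -0.0238     0.0238     0.0119    0.03569
  E           0.1223    0.05735    0.03896      0.128
  solve Keq expr → x = 0.0119; check Q = 1.7980e-05
Then add 0.02445 M of D.
Step 3:
                   X          B          D          A
  I           0.1223    0.05735    0.06341      0.128
  C         0.005031  -0.005031  -0.002516  -0.007547
  E           0.1273    0.05232     0.0609     0.1205
  solve Keq expr → x = -0.002516; check Q = 1.7980e-05

x = -0.002516 M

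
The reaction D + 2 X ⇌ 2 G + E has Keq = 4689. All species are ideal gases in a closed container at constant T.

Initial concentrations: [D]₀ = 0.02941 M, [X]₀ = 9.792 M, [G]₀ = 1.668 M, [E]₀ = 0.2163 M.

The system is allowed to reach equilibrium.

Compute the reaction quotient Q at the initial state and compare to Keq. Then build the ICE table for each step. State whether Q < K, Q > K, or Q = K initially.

Q₀ = 0.2134; Q < K (proceeds forward)

Q₀ = 0.2134 vs Keq = 4689 ⇒ Q<K, forward
Step 1:
                    D           X           G           E
  init        0.02941       9.792       1.668      0.2163
  Δ          -0.02941    -0.05882     0.05882     0.02941
  eq       1.6494e-06       9.733       1.727      0.2457
  solve Keq expr → x = 0.02941; check Q = 4689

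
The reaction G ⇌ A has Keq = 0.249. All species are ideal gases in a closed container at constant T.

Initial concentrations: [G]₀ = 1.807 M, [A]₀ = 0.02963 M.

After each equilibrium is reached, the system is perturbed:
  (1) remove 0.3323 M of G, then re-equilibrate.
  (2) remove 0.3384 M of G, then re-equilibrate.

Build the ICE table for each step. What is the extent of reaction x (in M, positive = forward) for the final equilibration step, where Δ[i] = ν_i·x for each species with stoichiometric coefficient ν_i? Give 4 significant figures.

Q₀ = 0.0164 vs Keq = 0.249 ⇒ Q<K, forward
Step 1:
                  G         A
  Initial     1.807   0.02963
  Change    -0.3365    0.3365
  Equil        1.47    0.3661
  solve Keq expr → x = 0.3365; check Q = 0.249
Then remove 0.3323 M of G.
Step 2:
                  G         A
  Initial     1.138    0.3661
  Change    0.06625  -0.06625
  Equil       1.204    0.2999
  solve Keq expr → x = -0.06625; check Q = 0.249
Then remove 0.3384 M of G.
Step 3:
                  G         A
  Initial     0.866    0.2999
  Change    0.06746  -0.06746
  Equil      0.9335    0.2324
  solve Keq expr → x = -0.06746; check Q = 0.249

x = -0.06746 M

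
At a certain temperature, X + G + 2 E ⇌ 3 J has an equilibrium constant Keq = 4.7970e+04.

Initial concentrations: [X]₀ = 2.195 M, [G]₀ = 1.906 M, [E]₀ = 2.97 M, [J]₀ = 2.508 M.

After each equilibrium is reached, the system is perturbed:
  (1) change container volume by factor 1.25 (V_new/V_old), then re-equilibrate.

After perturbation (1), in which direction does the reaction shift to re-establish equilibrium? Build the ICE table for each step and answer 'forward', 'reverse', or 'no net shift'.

Direction: reverse

Q₀ = 0.4275 vs Keq = 4.7970e+04 ⇒ Q<K, forward
Step 1:
                  X         G         E         J
  I           2.195     1.906      2.97     2.508
  C           -1.42     -1.42    -2.839     4.259
  E          0.7754    0.4864    0.1309     6.767
  solve Keq expr → x = 1.42; check Q = 4.7970e+04
Then change container volume by factor 1.25 (V_new/V_old).
Step 2:
                  X         G         E         J
  I          0.6203    0.3891    0.1047     5.413
  C        0.005285  0.005285   0.01057  -0.01585
  E          0.6256    0.3944    0.1153     5.398
  solve Keq expr → x = -0.005285; check Q = 4.7970e+04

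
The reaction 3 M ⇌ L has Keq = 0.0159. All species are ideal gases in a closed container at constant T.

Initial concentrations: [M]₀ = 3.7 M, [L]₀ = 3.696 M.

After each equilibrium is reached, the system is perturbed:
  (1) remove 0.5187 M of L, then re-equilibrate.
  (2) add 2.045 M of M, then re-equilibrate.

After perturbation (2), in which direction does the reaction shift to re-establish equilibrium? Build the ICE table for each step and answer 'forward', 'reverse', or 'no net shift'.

Q₀ = 0.07297 vs Keq = 0.0159 ⇒ Q>K, reverse
Step 1:
                   M          L
  Initial        3.7      3.696
  Change       2.045    -0.6816
  Equil        5.745      3.014
  solve Keq expr → x = -0.6816; check Q = 0.0159
Then remove 0.5187 M of L.
Step 2:
                   M          L
  Initial      5.745      2.496
  Change     -0.2833    0.09442
  Equil        5.461       2.59
  solve Keq expr → x = 0.09442; check Q = 0.0159
Then add 2.045 M of M.
Step 3:
                   M          L
  Initial      7.506       2.59
  Change      -1.677     0.5591
  Equil        5.829      3.149
  solve Keq expr → x = 0.5591; check Q = 0.0159

Direction: forward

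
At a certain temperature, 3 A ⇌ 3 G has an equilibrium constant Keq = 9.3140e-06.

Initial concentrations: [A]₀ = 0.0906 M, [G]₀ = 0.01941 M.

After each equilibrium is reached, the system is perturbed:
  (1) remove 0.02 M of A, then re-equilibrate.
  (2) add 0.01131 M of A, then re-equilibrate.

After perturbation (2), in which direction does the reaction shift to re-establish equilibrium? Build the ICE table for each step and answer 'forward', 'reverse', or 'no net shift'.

Direction: forward

Q₀ = 0.009833 vs Keq = 9.3140e-06 ⇒ Q>K, reverse
Step 1:
                  A         G
  init       0.0906   0.01941
  Δ         0.01714  -0.01714
  eq         0.1077  0.002267
  solve Keq expr → x = -0.005714; check Q = 9.3140e-06
Then remove 0.02 M of A.
Step 2:
                  A         G
  init      0.08774  0.002267
  Δ       4.1213e-04 -4.1213e-04
  eq        0.08816  0.001855
  solve Keq expr → x = -1.3738e-04; check Q = 9.3140e-06
Then add 0.01131 M of A.
Step 3:
                  A         G
  init      0.09947  0.001855
  Δ       -2.3306e-04 2.3306e-04
  eq        0.09923  0.002088
  solve Keq expr → x = 7.7686e-05; check Q = 9.3140e-06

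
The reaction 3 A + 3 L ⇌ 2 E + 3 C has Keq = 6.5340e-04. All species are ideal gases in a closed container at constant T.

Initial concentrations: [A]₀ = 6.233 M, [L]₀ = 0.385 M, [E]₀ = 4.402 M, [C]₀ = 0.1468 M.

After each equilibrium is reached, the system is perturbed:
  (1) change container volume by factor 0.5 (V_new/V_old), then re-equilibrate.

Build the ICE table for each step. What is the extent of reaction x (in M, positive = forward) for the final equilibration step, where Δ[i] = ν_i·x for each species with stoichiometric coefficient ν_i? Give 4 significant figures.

Q₀ = 0.004436 vs Keq = 6.5340e-04 ⇒ Q>K, reverse
Step 1:
                  A         L         E         C
  I           6.233     0.385     4.402    0.1468
  C         0.05656   0.05656  -0.03771  -0.05656
  E            6.29    0.4416     4.364   0.09024
  solve Keq expr → x = -0.01885; check Q = 6.5340e-04
Then change container volume by factor 0.5 (V_new/V_old).
Step 2:
                  A         L         E         C
  I           12.58    0.8831     8.729    0.1805
  C        -0.03648  -0.03648   0.02432   0.03648
  E           12.54    0.8466     8.753     0.217
  solve Keq expr → x = 0.01216; check Q = 6.5340e-04

x = 0.01216 M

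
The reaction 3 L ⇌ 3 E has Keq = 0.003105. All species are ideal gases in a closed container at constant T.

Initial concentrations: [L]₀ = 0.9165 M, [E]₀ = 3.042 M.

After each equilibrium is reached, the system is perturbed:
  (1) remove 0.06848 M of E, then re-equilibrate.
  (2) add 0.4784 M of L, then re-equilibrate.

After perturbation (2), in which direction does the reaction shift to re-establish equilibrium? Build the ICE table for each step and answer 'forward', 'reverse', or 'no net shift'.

Q₀ = 36.57 vs Keq = 0.003105 ⇒ Q>K, reverse
Step 1:
                   L          E
  I           0.9165      3.042
  C            2.538     -2.538
  E            3.455      0.504
  solve Keq expr → x = -0.846; check Q = 0.003105
Then remove 0.06848 M of E.
Step 2:
                   L          E
  I            3.455     0.4355
  C         -0.05976    0.05976
  E            3.395     0.4953
  solve Keq expr → x = 0.01992; check Q = 0.003105
Then add 0.4784 M of L.
Step 3:
                   L          E
  I            3.873     0.4953
  C         -0.06091    0.06091
  E            3.812     0.5562
  solve Keq expr → x = 0.0203; check Q = 0.003105

Direction: forward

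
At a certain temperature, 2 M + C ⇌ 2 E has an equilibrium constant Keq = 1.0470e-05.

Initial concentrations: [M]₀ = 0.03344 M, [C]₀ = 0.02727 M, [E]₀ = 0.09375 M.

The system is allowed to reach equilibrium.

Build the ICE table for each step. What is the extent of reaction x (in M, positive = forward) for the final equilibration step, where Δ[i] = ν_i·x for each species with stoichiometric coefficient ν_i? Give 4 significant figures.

Q₀ = 288.2 vs Keq = 1.0470e-05 ⇒ Q>K, reverse
Step 1:
                   M          C          E
  I          0.03344    0.02727    0.09375
  C          0.09364    0.04682   -0.09364
  E           0.1271    0.07409 1.1192e-04
  solve Keq expr → x = -0.04682; check Q = 1.0470e-05

x = -0.04682 M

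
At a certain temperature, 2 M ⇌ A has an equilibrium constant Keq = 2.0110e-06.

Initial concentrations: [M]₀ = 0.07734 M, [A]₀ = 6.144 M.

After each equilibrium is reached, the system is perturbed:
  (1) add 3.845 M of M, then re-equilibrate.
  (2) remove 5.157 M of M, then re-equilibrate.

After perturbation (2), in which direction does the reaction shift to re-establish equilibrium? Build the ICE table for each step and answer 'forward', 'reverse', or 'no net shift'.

Direction: reverse

Q₀ = 1027 vs Keq = 2.0110e-06 ⇒ Q>K, reverse
Step 1:
                   M          A
  init       0.07734      6.144
  Δ            12.29     -6.144
  eq           12.36 3.0745e-04
  solve Keq expr → x = -6.144; check Q = 2.0110e-06
Then add 3.845 M of M.
Step 2:
                   M          A
  init         16.21 3.0745e-04
  Δ       -4.4183e-04 2.2092e-04
  eq           16.21 5.2837e-04
  solve Keq expr → x = 2.2092e-04; check Q = 2.0110e-06
Then remove 5.157 M of M.
Step 3:
                   M          A
  init         11.05 5.2837e-04
  Δ       5.6539e-04 -2.8270e-04
  eq           11.05 2.4567e-04
  solve Keq expr → x = -2.8270e-04; check Q = 2.0110e-06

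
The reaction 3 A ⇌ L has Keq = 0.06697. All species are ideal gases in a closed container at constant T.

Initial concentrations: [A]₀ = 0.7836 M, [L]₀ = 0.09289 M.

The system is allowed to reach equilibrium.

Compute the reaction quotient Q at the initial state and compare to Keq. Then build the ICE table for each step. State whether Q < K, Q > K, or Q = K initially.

Q₀ = 0.1931 vs Keq = 0.06697 ⇒ Q>K, reverse
Step 1:
                  A         L
  I          0.7836   0.09289
  C           0.127  -0.04233
  E          0.9106   0.05056
  solve Keq expr → x = -0.04233; check Q = 0.06697

Q₀ = 0.1931; Q > K (proceeds reverse)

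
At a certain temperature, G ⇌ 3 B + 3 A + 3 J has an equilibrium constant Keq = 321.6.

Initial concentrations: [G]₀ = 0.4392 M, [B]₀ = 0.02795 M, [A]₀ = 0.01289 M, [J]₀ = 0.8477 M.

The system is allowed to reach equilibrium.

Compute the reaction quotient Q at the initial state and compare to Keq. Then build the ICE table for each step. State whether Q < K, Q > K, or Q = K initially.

Q₀ = 6.4859e-11; Q < K (proceeds forward)

Q₀ = 6.4859e-11 vs Keq = 321.6 ⇒ Q<K, forward
Step 1:
                    G           B           A           J
  init         0.4392     0.02795     0.01289      0.8477
  Δ           -0.3798       1.139       1.139       1.139
  eq          0.05939       1.167       1.152       1.987
  solve Keq expr → x = 0.3798; check Q = 321.6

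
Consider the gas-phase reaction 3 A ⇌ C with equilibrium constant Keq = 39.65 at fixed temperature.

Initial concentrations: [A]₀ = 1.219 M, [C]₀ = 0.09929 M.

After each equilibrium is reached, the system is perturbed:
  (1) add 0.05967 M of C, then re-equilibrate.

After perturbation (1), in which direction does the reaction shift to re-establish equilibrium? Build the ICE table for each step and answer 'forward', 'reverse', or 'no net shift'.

Direction: reverse

Q₀ = 0.05481 vs Keq = 39.65 ⇒ Q<K, forward
Step 1:
                   A          C
  init         1.219    0.09929
  Δ          -0.9974     0.3325
  eq          0.2216     0.4317
  solve Keq expr → x = 0.3325; check Q = 39.65
Then add 0.05967 M of C.
Step 2:
                   A          C
  init        0.2216     0.4914
  Δ         0.009287  -0.003096
  eq          0.2309     0.4883
  solve Keq expr → x = -0.003096; check Q = 39.65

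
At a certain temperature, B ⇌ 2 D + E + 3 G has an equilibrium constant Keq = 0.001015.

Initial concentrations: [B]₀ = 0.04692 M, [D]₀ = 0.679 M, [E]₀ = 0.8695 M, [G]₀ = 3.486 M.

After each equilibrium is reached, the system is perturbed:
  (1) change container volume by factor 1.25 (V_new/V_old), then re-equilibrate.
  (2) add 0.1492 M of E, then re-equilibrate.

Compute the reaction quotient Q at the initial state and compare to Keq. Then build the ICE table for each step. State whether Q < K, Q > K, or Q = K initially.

Q₀ = 361.9; Q > K (proceeds reverse)

Q₀ = 361.9 vs Keq = 0.001015 ⇒ Q>K, reverse
Step 1:
                    B           D           E           G
  Initial     0.04692       0.679      0.8695       3.486
  Change        0.336     -0.6721      -0.336      -1.008
  Equil         0.383    0.006921      0.5335       2.478
  solve Keq expr → x = -0.336; check Q = 0.001015
Then change container volume by factor 1.25 (V_new/V_old).
Step 2:
                    B           D           E           G
  Initial      0.3064    0.005536      0.4268       1.982
  Change    -0.002018    0.004037    0.002018    0.006055
  Equil        0.3043    0.009573      0.4288       1.988
  solve Keq expr → x = 0.002018; check Q = 0.001015
Then add 0.1492 M of E.
Step 3:
                    B           D           E           G
  Initial      0.3043    0.009573       0.578       1.988
  Change   6.5101e-04   -0.001302 -6.5101e-04   -0.001953
  Equil         0.305    0.008271      0.5773       1.986
  solve Keq expr → x = -6.5101e-04; check Q = 0.001015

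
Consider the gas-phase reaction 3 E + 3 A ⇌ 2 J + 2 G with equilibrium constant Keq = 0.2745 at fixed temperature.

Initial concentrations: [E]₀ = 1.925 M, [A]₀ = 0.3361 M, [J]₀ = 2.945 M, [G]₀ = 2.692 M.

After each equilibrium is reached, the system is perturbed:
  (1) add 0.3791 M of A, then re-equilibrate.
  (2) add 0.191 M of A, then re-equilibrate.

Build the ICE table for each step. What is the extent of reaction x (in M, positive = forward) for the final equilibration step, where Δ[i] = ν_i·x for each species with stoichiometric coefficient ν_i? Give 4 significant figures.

x = 0.02833 M

Q₀ = 232.1 vs Keq = 0.2745 ⇒ Q>K, reverse
Step 1:
                  E         A         J         G
  Initial     1.925    0.3361     2.945     2.692
  Change      1.059     1.059   -0.7058   -0.7058
  Equil       2.984     1.395     2.239     1.986
  solve Keq expr → x = -0.3529; check Q = 0.2745
Then add 0.3791 M of A.
Step 2:
                  E         A         J         G
  Initial     2.984     1.774     2.239     1.986
  Change    -0.1781   -0.1781    0.1187    0.1187
  Equil       2.806     1.596     2.358     2.105
  solve Keq expr → x = 0.05935; check Q = 0.2745
Then add 0.191 M of A.
Step 3:
                  E         A         J         G
  Initial     2.806     1.787     2.358     2.105
  Change     -0.085    -0.085   0.05667   0.05667
  Equil       2.721     1.702     2.415     2.162
  solve Keq expr → x = 0.02833; check Q = 0.2745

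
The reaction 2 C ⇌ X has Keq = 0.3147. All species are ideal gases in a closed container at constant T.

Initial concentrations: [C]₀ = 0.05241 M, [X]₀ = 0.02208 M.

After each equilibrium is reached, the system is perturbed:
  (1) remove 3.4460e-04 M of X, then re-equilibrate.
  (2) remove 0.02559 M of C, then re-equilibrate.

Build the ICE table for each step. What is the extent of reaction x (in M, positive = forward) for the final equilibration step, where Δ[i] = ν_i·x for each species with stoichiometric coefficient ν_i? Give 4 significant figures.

Q₀ = 8.038 vs Keq = 0.3147 ⇒ Q>K, reverse
Step 1:
                   C          X
  init       0.05241    0.02208
  Δ          0.03891   -0.01946
  eq         0.09132   0.002624
  solve Keq expr → x = -0.01946; check Q = 0.3147
Then remove 3.4460e-04 M of X.
Step 2:
                   C          X
  init       0.09132    0.00228
  Δ       -6.1836e-04 3.0918e-04
  eq          0.0907   0.002589
  solve Keq expr → x = 3.0918e-04; check Q = 0.3147
Then remove 0.02559 M of C.
Step 3:
                   C          X
  init       0.06511   0.002589
  Δ         0.002316  -0.001158
  eq         0.06743   0.001431
  solve Keq expr → x = -0.001158; check Q = 0.3147

x = -0.001158 M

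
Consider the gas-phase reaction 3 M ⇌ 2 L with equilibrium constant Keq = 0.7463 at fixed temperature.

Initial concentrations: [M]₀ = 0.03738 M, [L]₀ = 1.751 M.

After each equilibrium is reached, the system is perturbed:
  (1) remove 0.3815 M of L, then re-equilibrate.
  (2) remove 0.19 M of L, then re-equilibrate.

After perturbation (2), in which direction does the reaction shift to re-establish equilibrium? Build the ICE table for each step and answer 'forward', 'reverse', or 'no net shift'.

Direction: forward

Q₀ = 5.8702e+04 vs Keq = 0.7463 ⇒ Q>K, reverse
Step 1:
                    M           L
  Initial     0.03738       1.751
  Change        1.085     -0.7235
  Equil         1.123       1.028
  solve Keq expr → x = -0.3617; check Q = 0.7463
Then remove 0.3815 M of L.
Step 2:
                    M           L
  Initial       1.123       0.646
  Change      -0.1928      0.1285
  Equil        0.9298      0.7745
  solve Keq expr → x = 0.06426; check Q = 0.7463
Then remove 0.19 M of L.
Step 3:
                    M           L
  Initial      0.9298      0.5845
  Change       -0.101     0.06732
  Equil        0.8288      0.6519
  solve Keq expr → x = 0.03366; check Q = 0.7463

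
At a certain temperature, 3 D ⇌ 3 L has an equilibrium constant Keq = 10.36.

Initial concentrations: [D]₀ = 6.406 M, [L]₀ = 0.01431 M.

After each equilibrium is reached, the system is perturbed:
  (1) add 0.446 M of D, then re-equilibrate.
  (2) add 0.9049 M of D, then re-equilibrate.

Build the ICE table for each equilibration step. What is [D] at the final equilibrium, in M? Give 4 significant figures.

Q₀ = 1.1147e-08 vs Keq = 10.36 ⇒ Q<K, forward
Step 1:
                   D          L
  Initial      6.406    0.01431
  Change      -4.387      4.387
  Equil        2.019      4.401
  solve Keq expr → x = 1.462; check Q = 10.36
Then add 0.446 M of D.
Step 2:
                   D          L
  Initial      2.465      4.401
  Change     -0.3057     0.3057
  Equil        2.159      4.707
  solve Keq expr → x = 0.1019; check Q = 10.36
Then add 0.9049 M of D.
Step 3:
                   D          L
  Initial      3.064      4.707
  Change     -0.6203     0.6203
  Equil        2.444      5.327
  solve Keq expr → x = 0.2068; check Q = 10.36

[D]_eq = 2.444 M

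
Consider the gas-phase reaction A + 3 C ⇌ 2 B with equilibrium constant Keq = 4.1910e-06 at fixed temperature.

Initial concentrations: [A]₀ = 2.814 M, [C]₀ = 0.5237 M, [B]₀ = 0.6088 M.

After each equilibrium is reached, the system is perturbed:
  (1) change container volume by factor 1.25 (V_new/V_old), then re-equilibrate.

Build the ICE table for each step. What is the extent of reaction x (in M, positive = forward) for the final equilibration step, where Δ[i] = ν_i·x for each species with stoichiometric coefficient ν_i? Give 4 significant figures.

Q₀ = 0.917 vs Keq = 4.1910e-06 ⇒ Q>K, reverse
Step 1:
                    A           C           B
  I             2.814      0.5237      0.6088
  C            0.3013       0.904     -0.6026
  E             3.115       1.428    0.006164
  solve Keq expr → x = -0.3013; check Q = 4.1910e-06
Then change container volume by factor 1.25 (V_new/V_old).
Step 2:
                    A           C           B
  I             2.492       1.142    0.004931
  C        4.8910e-04    0.001467 -9.7821e-04
  E             2.493       1.144    0.003953
  solve Keq expr → x = -4.8910e-04; check Q = 4.1910e-06

x = -4.8910e-04 M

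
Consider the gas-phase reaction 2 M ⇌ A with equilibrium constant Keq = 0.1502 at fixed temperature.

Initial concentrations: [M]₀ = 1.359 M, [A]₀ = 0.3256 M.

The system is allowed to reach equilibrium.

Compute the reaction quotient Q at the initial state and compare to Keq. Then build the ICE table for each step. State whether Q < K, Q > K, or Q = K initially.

Q₀ = 0.1763; Q > K (proceeds reverse)

Q₀ = 0.1763 vs Keq = 0.1502 ⇒ Q>K, reverse
Step 1:
                  M         A
  init        1.359    0.3256
  Δ         0.05261  -0.02631
  eq          1.412    0.2993
  solve Keq expr → x = -0.02631; check Q = 0.1502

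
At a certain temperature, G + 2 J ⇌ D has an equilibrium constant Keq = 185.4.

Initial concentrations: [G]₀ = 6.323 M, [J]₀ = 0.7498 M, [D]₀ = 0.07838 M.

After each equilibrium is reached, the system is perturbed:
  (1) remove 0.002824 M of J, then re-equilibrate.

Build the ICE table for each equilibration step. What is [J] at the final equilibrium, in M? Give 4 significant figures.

Q₀ = 0.02205 vs Keq = 185.4 ⇒ Q<K, forward
Step 1:
                  G         J         D
  Initial     6.323    0.7498   0.07838
  Change    -0.3649   -0.7298    0.3649
  Equil       5.958   0.02003    0.4433
  solve Keq expr → x = 0.3649; check Q = 185.4
Then remove 0.002824 M of J.
Step 2:
                  G         J         D
  Initial     5.958   0.01721    0.4433
  Change   0.001395   0.00279 -0.001395
  Equil        5.96      0.02    0.4419
  solve Keq expr → x = -0.001395; check Q = 185.4

[J]_eq = 0.02 M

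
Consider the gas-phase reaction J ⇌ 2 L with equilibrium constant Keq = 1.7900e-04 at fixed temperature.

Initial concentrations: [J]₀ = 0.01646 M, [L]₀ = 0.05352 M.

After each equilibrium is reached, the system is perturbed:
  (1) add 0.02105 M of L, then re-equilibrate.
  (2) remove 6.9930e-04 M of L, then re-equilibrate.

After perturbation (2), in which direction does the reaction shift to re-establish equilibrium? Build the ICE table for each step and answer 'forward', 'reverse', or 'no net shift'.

Direction: forward

Q₀ = 0.174 vs Keq = 1.7900e-04 ⇒ Q>K, reverse
Step 1:
                    J           L
  I           0.01646     0.05352
  C           0.02539    -0.05078
  E           0.04185    0.002737
  solve Keq expr → x = -0.02539; check Q = 1.7900e-04
Then add 0.02105 M of L.
Step 2:
                    J           L
  I           0.04185     0.02379
  C           0.01036    -0.02073
  E           0.05222    0.003057
  solve Keq expr → x = -0.01036; check Q = 1.7900e-04
Then remove 6.9930e-04 M of L.
Step 3:
                    J           L
  I           0.05222    0.002358
  C       -3.4460e-04  6.8920e-04
  E           0.05187    0.003047
  solve Keq expr → x = 3.4460e-04; check Q = 1.7900e-04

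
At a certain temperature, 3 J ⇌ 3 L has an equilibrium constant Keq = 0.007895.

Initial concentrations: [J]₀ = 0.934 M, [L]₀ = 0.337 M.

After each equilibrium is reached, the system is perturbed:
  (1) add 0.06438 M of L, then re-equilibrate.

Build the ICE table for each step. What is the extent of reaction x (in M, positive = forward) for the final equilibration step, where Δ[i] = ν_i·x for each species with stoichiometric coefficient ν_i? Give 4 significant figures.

Q₀ = 0.04697 vs Keq = 0.007895 ⇒ Q>K, reverse
Step 1:
                   J          L
  init         0.934      0.337
  Δ           0.1259    -0.1259
  eq            1.06     0.2111
  solve Keq expr → x = -0.04198; check Q = 0.007895
Then add 0.06438 M of L.
Step 2:
                   J          L
  init          1.06     0.2754
  Δ          0.05369   -0.05369
  eq           1.114     0.2217
  solve Keq expr → x = -0.0179; check Q = 0.007895

x = -0.0179 M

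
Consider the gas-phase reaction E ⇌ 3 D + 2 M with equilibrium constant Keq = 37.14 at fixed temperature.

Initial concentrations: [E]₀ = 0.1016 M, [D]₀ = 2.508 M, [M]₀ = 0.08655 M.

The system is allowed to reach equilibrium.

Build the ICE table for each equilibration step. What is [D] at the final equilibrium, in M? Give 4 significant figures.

[D]_eq = 2.725 M

Q₀ = 1.163 vs Keq = 37.14 ⇒ Q<K, forward
Step 1:
                  E         D         M
  Initial    0.1016     2.508   0.08655
  Change   -0.07242    0.2173    0.1448
  Equil     0.02918     2.725    0.2314
  solve Keq expr → x = 0.07242; check Q = 37.14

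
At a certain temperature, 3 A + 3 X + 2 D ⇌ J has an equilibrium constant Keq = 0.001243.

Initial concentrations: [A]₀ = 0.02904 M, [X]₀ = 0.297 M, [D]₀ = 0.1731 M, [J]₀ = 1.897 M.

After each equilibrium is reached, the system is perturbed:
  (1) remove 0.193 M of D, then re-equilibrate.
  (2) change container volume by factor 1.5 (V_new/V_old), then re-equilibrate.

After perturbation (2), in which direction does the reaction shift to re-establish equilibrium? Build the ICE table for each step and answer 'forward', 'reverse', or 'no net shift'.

Q₀ = 9.8677e+07 vs Keq = 0.001243 ⇒ Q>K, reverse
Step 1:
                  A         X         D         J
  Initial   0.02904     0.297    0.1731     1.897
  Change        2.4       2.4       1.6   -0.7998
  Equil       2.429     2.697     1.773     1.097
  solve Keq expr → x = -0.7998; check Q = 0.001243
Then remove 0.193 M of D.
Step 2:
                  A         X         D         J
  Initial     2.429     2.697      1.58     1.097
  Change    0.06669   0.06669   0.04446  -0.02223
  Equil       2.495     2.763     1.624     1.075
  solve Keq expr → x = -0.02223; check Q = 0.001243
Then change container volume by factor 1.5 (V_new/V_old).
Step 3:
                  A         X         D         J
  Initial     1.664     1.842     1.083    0.7166
  Change     0.6275    0.6275    0.4184   -0.2092
  Equil       2.291      2.47     1.501    0.5074
  solve Keq expr → x = -0.2092; check Q = 0.001243

Direction: reverse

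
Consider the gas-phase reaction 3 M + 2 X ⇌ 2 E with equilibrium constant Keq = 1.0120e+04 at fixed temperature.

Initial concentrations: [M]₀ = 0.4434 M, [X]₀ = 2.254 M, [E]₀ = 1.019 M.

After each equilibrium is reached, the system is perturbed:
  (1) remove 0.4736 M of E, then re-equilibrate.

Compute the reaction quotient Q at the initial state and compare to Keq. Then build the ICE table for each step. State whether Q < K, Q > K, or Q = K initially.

Q₀ = 2.345 vs Keq = 1.0120e+04 ⇒ Q<K, forward
Step 1:
                   M          X          E
  I           0.4434      2.254      1.019
  C          -0.4086    -0.2724     0.2724
  E          0.03475      1.982      1.291
  solve Keq expr → x = 0.1362; check Q = 1.0120e+04
Then remove 0.4736 M of E.
Step 2:
                   M          X          E
  I          0.03475      1.982     0.8178
  C        -0.008948  -0.005965   0.005965
  E           0.0258      1.976     0.8238
  solve Keq expr → x = 0.002983; check Q = 1.0120e+04

Q₀ = 2.345; Q < K (proceeds forward)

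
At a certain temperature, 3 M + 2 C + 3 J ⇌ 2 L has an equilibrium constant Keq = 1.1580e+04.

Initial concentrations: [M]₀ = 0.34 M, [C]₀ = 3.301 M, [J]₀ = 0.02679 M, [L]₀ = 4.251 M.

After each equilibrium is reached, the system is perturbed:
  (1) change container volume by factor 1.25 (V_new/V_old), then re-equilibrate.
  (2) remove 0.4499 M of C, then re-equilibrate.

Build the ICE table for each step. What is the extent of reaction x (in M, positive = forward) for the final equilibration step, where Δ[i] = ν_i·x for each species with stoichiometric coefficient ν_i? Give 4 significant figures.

Q₀ = 2.1945e+06 vs Keq = 1.1580e+04 ⇒ Q>K, reverse
Step 1:
                    M           C           J           L
  init           0.34       3.301     0.02679       4.251
  Δ           0.09176     0.06117     0.09176    -0.06117
  eq           0.4318       3.362      0.1186        4.19
  solve Keq expr → x = -0.03059; check Q = 1.1580e+04
Then change container volume by factor 1.25 (V_new/V_old).
Step 2:
                    M           C           J           L
  init         0.3454        2.69     0.09484       3.352
  Δ           0.03739     0.02493     0.03739    -0.02493
  eq           0.3828       2.715      0.1322       3.327
  solve Keq expr → x = -0.01246; check Q = 1.1580e+04
Then remove 0.4499 M of C.
Step 3:
                    M           C           J           L
  init         0.3828       2.265      0.1322       3.327
  Δ           0.01191     0.00794     0.01191    -0.00794
  eq           0.3947       2.273      0.1441       3.319
  solve Keq expr → x = -0.00397; check Q = 1.1580e+04

x = -0.00397 M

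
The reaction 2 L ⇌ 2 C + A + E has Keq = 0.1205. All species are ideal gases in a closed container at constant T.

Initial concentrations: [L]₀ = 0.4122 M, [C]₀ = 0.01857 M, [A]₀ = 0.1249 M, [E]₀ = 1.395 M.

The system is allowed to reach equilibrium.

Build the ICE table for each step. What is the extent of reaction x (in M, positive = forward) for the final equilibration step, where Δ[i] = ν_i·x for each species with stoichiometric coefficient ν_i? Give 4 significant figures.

x = 0.07482 M

Q₀ = 3.5363e-04 vs Keq = 0.1205 ⇒ Q<K, forward
Step 1:
                   L          C          A          E
  init        0.4122    0.01857     0.1249      1.395
  Δ          -0.1496     0.1496    0.07482    0.07482
  eq          0.2626     0.1682     0.1997       1.47
  solve Keq expr → x = 0.07482; check Q = 0.1205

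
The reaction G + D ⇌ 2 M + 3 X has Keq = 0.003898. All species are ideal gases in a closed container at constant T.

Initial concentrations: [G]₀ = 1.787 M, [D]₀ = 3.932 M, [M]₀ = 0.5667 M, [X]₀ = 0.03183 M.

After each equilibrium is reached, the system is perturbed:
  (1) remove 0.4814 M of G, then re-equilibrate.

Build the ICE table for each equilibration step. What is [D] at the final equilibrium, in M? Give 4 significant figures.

[D]_eq = 3.837 M

Q₀ = 1.4739e-06 vs Keq = 0.003898 ⇒ Q<K, forward
Step 1:
                    G           D           M           X
  Initial       1.787       3.932      0.5667     0.03183
  Change      -0.1049     -0.1049      0.2098      0.3147
  Equil         1.682       3.827      0.7765      0.3465
  solve Keq expr → x = 0.1049; check Q = 0.003898
Then remove 0.4814 M of G.
Step 2:
                    G           D           M           X
  Initial       1.201       3.827      0.7765      0.3465
  Change      0.01007     0.01007    -0.02014    -0.03021
  Equil         1.211       3.837      0.7564      0.3163
  solve Keq expr → x = -0.01007; check Q = 0.003898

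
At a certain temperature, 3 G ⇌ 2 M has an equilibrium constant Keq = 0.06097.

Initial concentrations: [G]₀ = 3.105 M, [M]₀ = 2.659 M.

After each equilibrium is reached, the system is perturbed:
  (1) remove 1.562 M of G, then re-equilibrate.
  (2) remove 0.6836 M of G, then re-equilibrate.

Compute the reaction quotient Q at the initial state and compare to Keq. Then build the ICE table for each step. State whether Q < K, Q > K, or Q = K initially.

Q₀ = 0.2362 vs Keq = 0.06097 ⇒ Q>K, reverse
Step 1:
                  G         M
  init        3.105     2.659
  Δ          0.9567   -0.6378
  eq          4.062     2.021
  solve Keq expr → x = -0.3189; check Q = 0.06097
Then remove 1.562 M of G.
Step 2:
                  G         M
  init          2.5     2.021
  Δ          0.8059   -0.5373
  eq          3.306     1.484
  solve Keq expr → x = -0.2686; check Q = 0.06097
Then remove 0.6836 M of G.
Step 3:
                  G         M
  init        2.622     1.484
  Δ          0.3389   -0.2259
  eq          2.961     1.258
  solve Keq expr → x = -0.113; check Q = 0.06097

Q₀ = 0.2362; Q > K (proceeds reverse)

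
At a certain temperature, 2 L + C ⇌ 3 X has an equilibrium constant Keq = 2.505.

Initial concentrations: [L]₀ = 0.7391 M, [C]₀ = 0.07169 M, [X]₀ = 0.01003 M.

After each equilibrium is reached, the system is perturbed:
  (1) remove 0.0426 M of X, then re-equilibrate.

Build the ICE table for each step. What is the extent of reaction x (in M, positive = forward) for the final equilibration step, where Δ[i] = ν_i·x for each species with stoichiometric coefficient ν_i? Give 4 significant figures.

x = 0.003383 M

Q₀ = 2.5765e-05 vs Keq = 2.505 ⇒ Q<K, forward
Step 1:
                  L         C         X
  init       0.7391   0.07169   0.01003
  Δ         -0.1264  -0.06322    0.1897
  eq         0.6127  0.008469    0.1997
  solve Keq expr → x = 0.06322; check Q = 2.505
Then remove 0.0426 M of X.
Step 2:
                  L         C         X
  init       0.6127  0.008469    0.1571
  Δ       -0.006765 -0.003383   0.01015
  eq         0.6059  0.005087    0.1672
  solve Keq expr → x = 0.003383; check Q = 2.505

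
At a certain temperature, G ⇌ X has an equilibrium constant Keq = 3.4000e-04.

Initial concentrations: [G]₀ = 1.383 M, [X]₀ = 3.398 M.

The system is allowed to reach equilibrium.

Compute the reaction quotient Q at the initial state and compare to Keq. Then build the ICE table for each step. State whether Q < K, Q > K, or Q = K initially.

Q₀ = 2.457; Q > K (proceeds reverse)

Q₀ = 2.457 vs Keq = 3.4000e-04 ⇒ Q>K, reverse
Step 1:
                   G          X
  I            1.383      3.398
  C            3.396     -3.396
  E            4.779   0.001625
  solve Keq expr → x = -3.396; check Q = 3.4000e-04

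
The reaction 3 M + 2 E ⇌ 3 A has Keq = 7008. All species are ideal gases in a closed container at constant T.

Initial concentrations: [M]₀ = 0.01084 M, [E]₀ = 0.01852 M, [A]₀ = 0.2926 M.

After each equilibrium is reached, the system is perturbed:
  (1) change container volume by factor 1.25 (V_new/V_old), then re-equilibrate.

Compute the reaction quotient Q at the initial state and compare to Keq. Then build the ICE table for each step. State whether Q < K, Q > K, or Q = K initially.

Q₀ = 5.7339e+07 vs Keq = 7008 ⇒ Q>K, reverse
Step 1:
                    M           E           A
  I           0.01084     0.01852      0.2926
  C           0.06511     0.04341    -0.06511
  E           0.07595     0.06193      0.2275
  solve Keq expr → x = -0.0217; check Q = 7008
Then change container volume by factor 1.25 (V_new/V_old).
Step 2:
                    M           E           A
  I           0.06076     0.04954       0.182
  C          0.004946    0.003297   -0.004946
  E            0.0657     0.05284       0.177
  solve Keq expr → x = -0.001649; check Q = 7008

Q₀ = 5.7339e+07; Q > K (proceeds reverse)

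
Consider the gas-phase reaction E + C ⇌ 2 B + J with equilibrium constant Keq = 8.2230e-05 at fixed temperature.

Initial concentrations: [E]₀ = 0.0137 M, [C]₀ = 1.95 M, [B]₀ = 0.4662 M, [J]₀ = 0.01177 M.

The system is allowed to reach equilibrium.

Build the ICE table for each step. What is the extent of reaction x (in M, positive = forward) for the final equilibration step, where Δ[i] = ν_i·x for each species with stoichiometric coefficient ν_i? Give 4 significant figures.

Q₀ = 0.09576 vs Keq = 8.2230e-05 ⇒ Q>K, reverse
Step 1:
                   E          C          B          J
  Initial     0.0137       1.95     0.4662    0.01177
  Change     0.01175    0.01175    -0.0235   -0.01175
  Equil      0.02545      1.962     0.4427 2.0947e-05
  solve Keq expr → x = -0.01175; check Q = 8.2230e-05

x = -0.01175 M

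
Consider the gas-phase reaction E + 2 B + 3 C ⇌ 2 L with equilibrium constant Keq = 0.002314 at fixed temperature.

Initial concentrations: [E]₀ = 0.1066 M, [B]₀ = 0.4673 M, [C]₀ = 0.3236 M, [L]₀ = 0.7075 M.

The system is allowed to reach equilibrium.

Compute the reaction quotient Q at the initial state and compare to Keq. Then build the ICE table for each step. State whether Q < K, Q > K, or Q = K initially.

Q₀ = 634.6; Q > K (proceeds reverse)

Q₀ = 634.6 vs Keq = 0.002314 ⇒ Q>K, reverse
Step 1:
                    E           B           C           L
  init         0.1066      0.4673      0.3236      0.7075
  Δ            0.3272      0.6545      0.9817     -0.6545
  eq           0.4338       1.122       1.305     0.05301
  solve Keq expr → x = -0.3272; check Q = 0.002314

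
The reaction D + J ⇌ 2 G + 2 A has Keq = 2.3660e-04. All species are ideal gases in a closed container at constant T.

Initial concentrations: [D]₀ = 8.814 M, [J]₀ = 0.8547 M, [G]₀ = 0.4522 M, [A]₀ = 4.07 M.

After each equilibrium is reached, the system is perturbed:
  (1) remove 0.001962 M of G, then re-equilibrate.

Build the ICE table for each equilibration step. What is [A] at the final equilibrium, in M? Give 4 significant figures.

[A]_eq = 3.633 M

Q₀ = 0.4496 vs Keq = 2.3660e-04 ⇒ Q>K, reverse
Step 1:
                   D          J          G          A
  init         8.814     0.8547     0.4522       4.07
  Δ           0.2195     0.2195     -0.439     -0.439
  eq           9.034      1.074     0.0132      3.631
  solve Keq expr → x = -0.2195; check Q = 2.3660e-04
Then remove 0.001962 M of G.
Step 2:
                   D          J          G          A
  init         9.034      1.074    0.01123      3.631
  Δ       -9.7412e-04 -9.7412e-04   0.001948   0.001948
  eq           9.033      1.073    0.01318      3.633
  solve Keq expr → x = 9.7412e-04; check Q = 2.3660e-04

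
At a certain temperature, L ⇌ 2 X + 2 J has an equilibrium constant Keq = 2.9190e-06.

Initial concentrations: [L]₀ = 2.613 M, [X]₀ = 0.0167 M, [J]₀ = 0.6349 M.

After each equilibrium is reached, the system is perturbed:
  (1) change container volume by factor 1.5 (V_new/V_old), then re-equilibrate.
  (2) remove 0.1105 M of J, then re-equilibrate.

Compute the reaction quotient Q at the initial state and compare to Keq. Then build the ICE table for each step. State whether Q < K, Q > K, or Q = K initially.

Q₀ = 4.3023e-05; Q > K (proceeds reverse)

Q₀ = 4.3023e-05 vs Keq = 2.9190e-06 ⇒ Q>K, reverse
Step 1:
                    L           X           J
  I             2.613      0.0167      0.6349
  C           0.00613    -0.01226    -0.01226
  E             2.619    0.004441      0.6226
  solve Keq expr → x = -0.00613; check Q = 2.9190e-06
Then change container volume by factor 1.5 (V_new/V_old).
Step 2:
                    L           X           J
  I             1.746    0.002961      0.4151
  C         -0.001222    0.002445    0.002445
  E             1.745    0.005405      0.4175
  solve Keq expr → x = 0.001222; check Q = 2.9190e-06
Then remove 0.1105 M of J.
Step 3:
                    L           X           J
  I             1.745    0.005405       0.307
  C       -9.4904e-04    0.001898    0.001898
  E             1.744    0.007303      0.3089
  solve Keq expr → x = 9.4904e-04; check Q = 2.9190e-06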